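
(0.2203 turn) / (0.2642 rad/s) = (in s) 5.239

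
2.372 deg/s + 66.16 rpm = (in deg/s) 399.3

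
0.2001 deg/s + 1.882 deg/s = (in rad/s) 0.03634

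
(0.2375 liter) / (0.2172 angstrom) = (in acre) 2702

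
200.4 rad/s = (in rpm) 1914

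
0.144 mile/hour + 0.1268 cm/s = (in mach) 0.0001928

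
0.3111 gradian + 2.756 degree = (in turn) 0.008433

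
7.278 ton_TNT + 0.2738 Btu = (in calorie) 7.278e+09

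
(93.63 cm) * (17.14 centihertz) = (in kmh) 0.5777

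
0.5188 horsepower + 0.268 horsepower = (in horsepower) 0.7868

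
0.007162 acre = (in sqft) 312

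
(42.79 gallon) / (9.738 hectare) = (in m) 1.663e-06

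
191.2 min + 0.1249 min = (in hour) 3.189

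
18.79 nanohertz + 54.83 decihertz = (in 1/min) 329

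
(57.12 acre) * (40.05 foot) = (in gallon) 7.454e+08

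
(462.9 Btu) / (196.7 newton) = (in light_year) 2.624e-13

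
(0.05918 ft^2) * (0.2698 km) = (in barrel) 9.33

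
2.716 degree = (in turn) 0.007544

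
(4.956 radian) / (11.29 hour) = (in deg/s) 0.006986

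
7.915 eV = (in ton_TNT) 3.031e-28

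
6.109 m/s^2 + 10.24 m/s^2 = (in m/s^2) 16.35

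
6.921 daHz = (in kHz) 0.06921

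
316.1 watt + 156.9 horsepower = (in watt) 1.173e+05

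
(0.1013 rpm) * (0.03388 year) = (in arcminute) 3.896e+07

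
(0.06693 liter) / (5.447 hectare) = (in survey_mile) 7.635e-13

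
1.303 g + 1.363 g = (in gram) 2.666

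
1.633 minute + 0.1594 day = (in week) 0.02293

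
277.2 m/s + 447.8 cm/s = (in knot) 547.5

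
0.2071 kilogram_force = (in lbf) 0.4566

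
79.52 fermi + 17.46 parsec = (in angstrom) 5.388e+27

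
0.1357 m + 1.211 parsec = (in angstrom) 3.737e+26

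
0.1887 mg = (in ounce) 6.656e-06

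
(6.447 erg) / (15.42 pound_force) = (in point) 2.664e-05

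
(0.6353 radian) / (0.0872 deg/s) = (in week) 0.0006902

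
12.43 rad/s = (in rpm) 118.7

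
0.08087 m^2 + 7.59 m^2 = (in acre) 0.001896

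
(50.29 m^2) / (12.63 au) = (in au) 1.779e-22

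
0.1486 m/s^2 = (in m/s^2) 0.1486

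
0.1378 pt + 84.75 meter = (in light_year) 8.958e-15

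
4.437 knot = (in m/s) 2.283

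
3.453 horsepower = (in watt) 2575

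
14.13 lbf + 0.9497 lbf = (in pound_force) 15.08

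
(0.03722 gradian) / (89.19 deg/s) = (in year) 1.191e-11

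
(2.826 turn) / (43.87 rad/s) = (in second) 0.4047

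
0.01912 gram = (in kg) 1.912e-05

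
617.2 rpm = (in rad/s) 64.63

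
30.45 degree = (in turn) 0.08458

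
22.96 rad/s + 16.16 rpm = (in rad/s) 24.65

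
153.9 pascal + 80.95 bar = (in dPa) 8.095e+07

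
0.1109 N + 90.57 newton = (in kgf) 9.247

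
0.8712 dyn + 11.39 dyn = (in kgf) 1.25e-05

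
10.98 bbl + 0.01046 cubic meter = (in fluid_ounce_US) 5.938e+04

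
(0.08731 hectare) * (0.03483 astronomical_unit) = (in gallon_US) 1.202e+15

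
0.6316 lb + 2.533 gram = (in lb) 0.6372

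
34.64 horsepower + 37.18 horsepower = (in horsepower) 71.82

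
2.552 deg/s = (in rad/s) 0.04454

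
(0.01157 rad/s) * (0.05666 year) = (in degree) 1.185e+06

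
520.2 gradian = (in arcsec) 1.685e+06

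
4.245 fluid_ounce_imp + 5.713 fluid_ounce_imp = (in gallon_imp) 0.06224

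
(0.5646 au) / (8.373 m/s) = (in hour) 2.802e+06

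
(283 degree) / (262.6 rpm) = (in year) 5.696e-09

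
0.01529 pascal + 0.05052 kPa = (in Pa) 50.54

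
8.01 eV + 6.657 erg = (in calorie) 1.591e-07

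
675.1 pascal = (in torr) 5.064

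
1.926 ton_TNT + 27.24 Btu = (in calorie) 1.926e+09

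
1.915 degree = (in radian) 0.03342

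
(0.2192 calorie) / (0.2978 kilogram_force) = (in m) 0.314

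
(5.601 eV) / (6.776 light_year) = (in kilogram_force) 1.427e-36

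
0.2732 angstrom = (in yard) 2.988e-11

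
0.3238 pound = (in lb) 0.3238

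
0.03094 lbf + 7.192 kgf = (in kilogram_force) 7.206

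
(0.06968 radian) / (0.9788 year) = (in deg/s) 1.293e-07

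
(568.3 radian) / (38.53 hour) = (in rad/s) 0.004097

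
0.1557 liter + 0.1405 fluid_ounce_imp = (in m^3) 0.0001597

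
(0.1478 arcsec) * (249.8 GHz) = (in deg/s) 1.026e+07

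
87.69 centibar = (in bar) 0.8769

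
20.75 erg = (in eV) 1.295e+13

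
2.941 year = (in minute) 1.546e+06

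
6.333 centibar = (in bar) 0.06333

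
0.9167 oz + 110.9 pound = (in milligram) 5.033e+07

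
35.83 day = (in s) 3.096e+06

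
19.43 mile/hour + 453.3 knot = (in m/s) 241.9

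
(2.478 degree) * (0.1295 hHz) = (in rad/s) 0.5601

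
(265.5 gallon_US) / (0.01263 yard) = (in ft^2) 936.7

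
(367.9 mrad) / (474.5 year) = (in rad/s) 2.459e-11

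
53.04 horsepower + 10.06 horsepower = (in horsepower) 63.1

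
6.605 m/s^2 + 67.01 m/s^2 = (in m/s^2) 73.62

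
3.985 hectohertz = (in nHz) 3.985e+11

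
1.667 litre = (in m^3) 0.001667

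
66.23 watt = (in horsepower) 0.08882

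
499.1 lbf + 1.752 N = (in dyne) 2.222e+08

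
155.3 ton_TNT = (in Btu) 6.159e+08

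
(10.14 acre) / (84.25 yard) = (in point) 1.51e+06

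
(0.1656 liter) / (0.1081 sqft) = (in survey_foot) 0.0541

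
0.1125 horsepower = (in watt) 83.89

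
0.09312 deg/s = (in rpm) 0.01552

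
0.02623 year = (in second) 8.272e+05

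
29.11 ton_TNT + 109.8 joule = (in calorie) 2.911e+10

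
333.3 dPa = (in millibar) 0.3333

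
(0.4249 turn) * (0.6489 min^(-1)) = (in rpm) 0.2757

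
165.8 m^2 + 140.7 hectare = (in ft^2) 1.515e+07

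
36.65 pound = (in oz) 586.4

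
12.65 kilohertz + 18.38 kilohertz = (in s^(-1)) 3.103e+04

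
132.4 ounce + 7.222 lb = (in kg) 7.029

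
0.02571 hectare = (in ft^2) 2767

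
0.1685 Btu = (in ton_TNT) 4.249e-08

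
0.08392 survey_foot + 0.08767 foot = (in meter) 0.0523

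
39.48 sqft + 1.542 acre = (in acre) 1.543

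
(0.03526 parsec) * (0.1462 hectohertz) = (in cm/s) 1.591e+18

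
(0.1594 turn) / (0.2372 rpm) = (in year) 1.279e-06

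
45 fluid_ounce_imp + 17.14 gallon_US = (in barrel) 0.4161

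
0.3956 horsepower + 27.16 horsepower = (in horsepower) 27.56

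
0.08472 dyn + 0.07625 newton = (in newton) 0.07625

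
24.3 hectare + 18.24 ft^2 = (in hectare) 24.3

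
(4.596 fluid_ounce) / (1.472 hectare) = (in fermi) 9.234e+06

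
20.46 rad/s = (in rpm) 195.4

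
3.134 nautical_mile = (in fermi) 5.804e+18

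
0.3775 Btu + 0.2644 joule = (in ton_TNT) 9.526e-08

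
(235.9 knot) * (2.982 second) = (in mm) 3.619e+05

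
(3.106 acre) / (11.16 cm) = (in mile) 69.99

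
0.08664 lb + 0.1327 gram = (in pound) 0.08693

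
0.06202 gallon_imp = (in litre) 0.2819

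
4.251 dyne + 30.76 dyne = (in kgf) 3.57e-05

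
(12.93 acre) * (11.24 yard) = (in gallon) 1.421e+08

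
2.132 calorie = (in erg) 8.92e+07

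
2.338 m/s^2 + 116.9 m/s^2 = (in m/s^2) 119.2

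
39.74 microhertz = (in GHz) 3.974e-14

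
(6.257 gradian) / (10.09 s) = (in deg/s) 0.5581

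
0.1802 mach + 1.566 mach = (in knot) 1156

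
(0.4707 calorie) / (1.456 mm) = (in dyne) 1.353e+08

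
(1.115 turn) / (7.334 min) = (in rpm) 0.152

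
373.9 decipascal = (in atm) 0.000369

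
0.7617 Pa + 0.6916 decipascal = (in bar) 8.309e-06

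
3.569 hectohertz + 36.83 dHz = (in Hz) 360.6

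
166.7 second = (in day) 0.001929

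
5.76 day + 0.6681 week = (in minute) 1.503e+04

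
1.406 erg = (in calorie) 3.36e-08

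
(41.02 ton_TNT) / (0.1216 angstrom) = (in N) 1.411e+22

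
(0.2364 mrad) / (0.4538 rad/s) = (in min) 8.682e-06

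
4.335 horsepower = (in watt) 3233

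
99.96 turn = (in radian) 628.1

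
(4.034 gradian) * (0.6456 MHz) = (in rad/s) 4.091e+04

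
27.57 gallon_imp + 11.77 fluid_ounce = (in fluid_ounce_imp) 4423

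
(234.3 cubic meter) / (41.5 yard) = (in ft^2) 66.46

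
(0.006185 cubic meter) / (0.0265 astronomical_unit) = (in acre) 3.855e-16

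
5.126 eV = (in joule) 8.213e-19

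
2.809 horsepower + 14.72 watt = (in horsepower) 2.829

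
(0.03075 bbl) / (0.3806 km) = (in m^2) 1.285e-05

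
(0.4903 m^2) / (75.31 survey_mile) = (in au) 2.704e-17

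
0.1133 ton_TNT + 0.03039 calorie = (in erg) 4.74e+15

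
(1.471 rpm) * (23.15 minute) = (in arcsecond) 4.413e+07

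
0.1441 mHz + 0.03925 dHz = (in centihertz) 0.4069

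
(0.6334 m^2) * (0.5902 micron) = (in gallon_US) 9.876e-05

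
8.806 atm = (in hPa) 8923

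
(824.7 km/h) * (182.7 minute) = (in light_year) 2.654e-10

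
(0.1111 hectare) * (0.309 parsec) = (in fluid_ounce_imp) 3.728e+23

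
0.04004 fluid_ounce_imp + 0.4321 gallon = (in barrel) 0.0103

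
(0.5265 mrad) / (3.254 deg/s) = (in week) 1.533e-08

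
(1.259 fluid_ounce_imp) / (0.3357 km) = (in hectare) 1.066e-11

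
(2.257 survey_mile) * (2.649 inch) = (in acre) 0.06039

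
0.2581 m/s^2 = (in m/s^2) 0.2581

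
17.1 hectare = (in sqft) 1.841e+06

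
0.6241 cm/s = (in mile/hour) 0.01396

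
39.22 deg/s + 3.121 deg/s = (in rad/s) 0.739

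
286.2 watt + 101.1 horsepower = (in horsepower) 101.5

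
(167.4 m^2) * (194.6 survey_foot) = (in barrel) 6.245e+04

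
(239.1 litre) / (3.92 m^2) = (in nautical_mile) 3.293e-05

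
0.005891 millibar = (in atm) 5.814e-06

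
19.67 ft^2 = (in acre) 0.0004516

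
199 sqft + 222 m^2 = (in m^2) 240.5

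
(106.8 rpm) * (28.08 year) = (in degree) 5.674e+11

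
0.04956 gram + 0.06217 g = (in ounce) 0.003941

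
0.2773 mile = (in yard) 488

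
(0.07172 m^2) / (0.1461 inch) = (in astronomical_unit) 1.292e-10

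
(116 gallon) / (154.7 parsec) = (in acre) 2.273e-23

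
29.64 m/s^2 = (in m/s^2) 29.64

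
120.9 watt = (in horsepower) 0.1621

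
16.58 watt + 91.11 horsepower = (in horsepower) 91.13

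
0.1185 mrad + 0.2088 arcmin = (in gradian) 0.01141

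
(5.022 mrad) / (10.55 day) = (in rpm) 5.261e-08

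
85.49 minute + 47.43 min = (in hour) 2.215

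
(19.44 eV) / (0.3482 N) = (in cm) 8.945e-16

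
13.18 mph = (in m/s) 5.892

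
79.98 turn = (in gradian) 3.199e+04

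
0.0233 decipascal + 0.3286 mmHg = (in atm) 0.0004324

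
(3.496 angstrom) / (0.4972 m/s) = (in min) 1.172e-11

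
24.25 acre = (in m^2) 9.814e+04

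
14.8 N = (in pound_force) 3.327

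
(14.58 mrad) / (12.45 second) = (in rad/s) 0.001171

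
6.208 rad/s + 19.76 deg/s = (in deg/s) 375.5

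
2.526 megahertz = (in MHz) 2.526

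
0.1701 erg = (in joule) 1.701e-08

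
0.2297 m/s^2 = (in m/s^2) 0.2297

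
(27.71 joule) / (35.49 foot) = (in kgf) 0.2612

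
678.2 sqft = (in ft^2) 678.2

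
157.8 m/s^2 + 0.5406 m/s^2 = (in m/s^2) 158.3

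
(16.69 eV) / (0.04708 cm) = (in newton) 5.68e-15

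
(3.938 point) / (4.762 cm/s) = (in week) 4.824e-08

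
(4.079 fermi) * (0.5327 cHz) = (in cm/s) 2.173e-15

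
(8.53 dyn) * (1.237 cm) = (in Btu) 1e-09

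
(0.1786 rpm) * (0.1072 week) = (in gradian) 7.72e+04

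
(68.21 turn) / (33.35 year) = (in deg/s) 2.335e-05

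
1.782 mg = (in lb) 3.929e-06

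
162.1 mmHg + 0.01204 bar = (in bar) 0.2282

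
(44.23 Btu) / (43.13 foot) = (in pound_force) 798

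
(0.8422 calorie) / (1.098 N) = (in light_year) 3.392e-16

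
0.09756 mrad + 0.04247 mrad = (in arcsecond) 28.88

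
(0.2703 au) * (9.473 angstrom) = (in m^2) 38.31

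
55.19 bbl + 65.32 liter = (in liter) 8840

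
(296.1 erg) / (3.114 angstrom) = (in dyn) 9.509e+09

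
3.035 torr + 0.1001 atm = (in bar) 0.1055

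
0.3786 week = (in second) 2.29e+05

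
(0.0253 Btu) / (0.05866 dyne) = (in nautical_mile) 2.457e+04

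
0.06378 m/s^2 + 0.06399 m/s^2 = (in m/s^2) 0.1278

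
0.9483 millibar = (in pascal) 94.83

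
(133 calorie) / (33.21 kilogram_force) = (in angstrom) 1.709e+10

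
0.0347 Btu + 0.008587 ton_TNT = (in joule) 3.593e+07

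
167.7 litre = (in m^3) 0.1677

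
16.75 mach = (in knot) 1.109e+04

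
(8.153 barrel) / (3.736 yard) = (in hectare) 3.794e-05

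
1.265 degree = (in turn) 0.003514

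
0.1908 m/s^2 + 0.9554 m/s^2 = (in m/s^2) 1.146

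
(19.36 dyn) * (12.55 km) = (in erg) 2.43e+07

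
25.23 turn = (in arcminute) 5.45e+05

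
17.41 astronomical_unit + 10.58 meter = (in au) 17.41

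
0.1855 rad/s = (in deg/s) 10.63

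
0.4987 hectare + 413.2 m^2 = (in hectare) 0.54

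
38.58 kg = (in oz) 1361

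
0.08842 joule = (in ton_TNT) 2.113e-11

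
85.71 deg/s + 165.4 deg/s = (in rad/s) 4.383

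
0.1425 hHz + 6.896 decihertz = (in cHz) 1494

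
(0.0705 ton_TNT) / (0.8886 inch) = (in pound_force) 2.938e+09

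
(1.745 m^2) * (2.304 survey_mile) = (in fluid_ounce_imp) 2.277e+08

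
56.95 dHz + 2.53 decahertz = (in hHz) 0.3099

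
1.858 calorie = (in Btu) 0.007368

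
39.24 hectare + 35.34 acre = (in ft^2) 5.763e+06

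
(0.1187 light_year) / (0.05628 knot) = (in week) 6.413e+10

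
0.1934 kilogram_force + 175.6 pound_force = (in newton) 783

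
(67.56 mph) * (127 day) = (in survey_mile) 2.059e+05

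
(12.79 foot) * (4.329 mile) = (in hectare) 2.716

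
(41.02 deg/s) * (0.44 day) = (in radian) 2.722e+04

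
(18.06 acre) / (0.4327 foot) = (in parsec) 1.796e-11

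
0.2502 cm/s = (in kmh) 0.009007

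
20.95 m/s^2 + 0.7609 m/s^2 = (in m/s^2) 21.71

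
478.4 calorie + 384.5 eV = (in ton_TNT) 4.784e-07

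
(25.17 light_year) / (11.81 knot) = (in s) 3.919e+16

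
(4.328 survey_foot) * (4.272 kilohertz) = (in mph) 1.261e+04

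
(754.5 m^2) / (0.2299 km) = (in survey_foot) 10.77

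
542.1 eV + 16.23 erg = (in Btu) 1.538e-09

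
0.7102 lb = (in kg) 0.3221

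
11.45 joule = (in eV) 7.147e+19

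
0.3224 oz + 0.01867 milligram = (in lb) 0.02015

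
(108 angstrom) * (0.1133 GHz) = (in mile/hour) 2.737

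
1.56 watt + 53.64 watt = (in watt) 55.2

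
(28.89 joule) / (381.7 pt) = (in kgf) 21.88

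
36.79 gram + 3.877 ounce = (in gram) 146.7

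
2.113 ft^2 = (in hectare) 1.963e-05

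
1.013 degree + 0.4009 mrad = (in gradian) 1.151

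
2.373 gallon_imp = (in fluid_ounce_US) 364.8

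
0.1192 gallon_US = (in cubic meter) 0.0004512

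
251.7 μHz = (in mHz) 0.2517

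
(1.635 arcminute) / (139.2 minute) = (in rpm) 5.438e-07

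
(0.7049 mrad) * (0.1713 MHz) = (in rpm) 1153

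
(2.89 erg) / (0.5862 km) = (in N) 4.93e-10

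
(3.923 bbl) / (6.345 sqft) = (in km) 0.001058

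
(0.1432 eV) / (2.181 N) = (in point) 2.982e-17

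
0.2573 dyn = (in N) 2.573e-06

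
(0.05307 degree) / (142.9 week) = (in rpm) 1.023e-10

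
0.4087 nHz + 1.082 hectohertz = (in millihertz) 1.082e+05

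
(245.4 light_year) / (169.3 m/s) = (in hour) 3.809e+12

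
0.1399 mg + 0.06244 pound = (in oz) 0.999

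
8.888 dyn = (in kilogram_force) 9.063e-06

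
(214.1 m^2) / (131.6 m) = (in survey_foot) 5.338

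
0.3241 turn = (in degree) 116.7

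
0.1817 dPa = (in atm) 1.793e-07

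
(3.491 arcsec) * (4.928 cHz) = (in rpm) 7.965e-06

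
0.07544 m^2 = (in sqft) 0.812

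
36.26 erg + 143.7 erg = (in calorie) 4.301e-06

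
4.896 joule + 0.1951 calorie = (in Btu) 0.005414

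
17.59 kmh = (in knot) 9.498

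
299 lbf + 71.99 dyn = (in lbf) 299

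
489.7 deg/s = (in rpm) 81.62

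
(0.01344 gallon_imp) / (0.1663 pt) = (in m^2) 1.041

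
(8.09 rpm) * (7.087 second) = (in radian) 6.004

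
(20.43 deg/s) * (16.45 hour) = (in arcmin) 7.259e+07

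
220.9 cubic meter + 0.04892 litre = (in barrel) 1389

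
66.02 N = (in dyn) 6.602e+06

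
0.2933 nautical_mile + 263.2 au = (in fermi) 3.937e+28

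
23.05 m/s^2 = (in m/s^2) 23.05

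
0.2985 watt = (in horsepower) 0.0004003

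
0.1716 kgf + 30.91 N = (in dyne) 3.259e+06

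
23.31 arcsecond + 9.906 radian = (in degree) 567.6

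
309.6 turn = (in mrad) 1.945e+06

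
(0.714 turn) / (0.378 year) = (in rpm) 3.594e-06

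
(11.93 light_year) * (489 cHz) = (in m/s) 5.519e+17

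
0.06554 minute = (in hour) 0.001092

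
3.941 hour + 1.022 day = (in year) 0.00325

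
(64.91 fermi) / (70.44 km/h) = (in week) 5.485e-21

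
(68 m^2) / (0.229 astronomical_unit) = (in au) 1.327e-20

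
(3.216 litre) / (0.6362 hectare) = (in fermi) 5.055e+08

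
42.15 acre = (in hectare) 17.06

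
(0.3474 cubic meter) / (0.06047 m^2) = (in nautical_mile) 0.003102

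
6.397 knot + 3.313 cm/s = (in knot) 6.461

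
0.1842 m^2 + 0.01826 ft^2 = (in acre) 4.594e-05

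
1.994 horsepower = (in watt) 1487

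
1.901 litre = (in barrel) 0.01196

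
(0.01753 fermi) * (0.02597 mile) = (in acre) 1.81e-19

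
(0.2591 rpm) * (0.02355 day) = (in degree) 3163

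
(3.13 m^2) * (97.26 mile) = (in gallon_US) 1.294e+08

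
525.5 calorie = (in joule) 2199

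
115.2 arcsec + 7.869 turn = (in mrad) 4.944e+04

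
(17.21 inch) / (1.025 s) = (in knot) 0.829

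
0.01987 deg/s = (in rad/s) 0.0003468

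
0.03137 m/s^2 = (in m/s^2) 0.03137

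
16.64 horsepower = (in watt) 1.241e+04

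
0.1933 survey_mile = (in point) 8.818e+05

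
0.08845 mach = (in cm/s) 3012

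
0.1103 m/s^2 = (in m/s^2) 0.1103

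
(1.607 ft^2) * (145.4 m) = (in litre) 2.171e+04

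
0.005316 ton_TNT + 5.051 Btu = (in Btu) 2.109e+04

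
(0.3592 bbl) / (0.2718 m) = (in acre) 5.192e-05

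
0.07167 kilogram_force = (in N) 0.7028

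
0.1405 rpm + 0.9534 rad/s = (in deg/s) 55.47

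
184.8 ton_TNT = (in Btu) 7.329e+08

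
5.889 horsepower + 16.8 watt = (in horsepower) 5.912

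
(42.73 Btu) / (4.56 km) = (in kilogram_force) 1.008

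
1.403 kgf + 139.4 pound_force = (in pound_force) 142.5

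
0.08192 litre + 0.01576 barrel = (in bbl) 0.01628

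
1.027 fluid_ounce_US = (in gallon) 0.008023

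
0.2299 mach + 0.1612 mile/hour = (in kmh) 282.1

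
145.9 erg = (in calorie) 3.487e-06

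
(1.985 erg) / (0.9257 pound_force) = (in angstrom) 482.1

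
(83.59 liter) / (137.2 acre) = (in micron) 0.1506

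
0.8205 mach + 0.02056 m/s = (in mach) 0.8206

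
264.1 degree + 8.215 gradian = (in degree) 271.5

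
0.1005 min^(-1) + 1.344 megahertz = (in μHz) 1.344e+12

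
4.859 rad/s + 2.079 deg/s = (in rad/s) 4.895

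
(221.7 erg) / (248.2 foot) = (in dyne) 0.02931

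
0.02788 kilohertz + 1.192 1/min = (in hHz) 0.279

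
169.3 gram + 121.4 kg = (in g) 1.216e+05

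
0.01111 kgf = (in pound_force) 0.02449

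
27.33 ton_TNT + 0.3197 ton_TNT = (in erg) 1.157e+18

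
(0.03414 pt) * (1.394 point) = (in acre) 1.464e-12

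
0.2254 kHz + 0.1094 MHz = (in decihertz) 1.096e+06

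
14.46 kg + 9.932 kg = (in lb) 53.78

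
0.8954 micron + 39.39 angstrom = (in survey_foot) 2.951e-06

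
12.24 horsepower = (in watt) 9127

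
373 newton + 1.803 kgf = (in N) 390.7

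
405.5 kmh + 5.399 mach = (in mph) 4364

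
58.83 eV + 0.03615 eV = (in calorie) 2.254e-18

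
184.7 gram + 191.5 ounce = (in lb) 12.38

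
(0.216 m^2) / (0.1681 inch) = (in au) 3.382e-10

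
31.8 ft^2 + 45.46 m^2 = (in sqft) 521.1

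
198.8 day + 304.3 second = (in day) 198.8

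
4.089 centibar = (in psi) 0.5931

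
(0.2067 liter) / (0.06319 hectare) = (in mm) 0.0003271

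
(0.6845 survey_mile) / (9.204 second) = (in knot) 232.7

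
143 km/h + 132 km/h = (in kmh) 275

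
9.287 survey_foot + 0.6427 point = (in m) 2.831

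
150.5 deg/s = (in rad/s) 2.627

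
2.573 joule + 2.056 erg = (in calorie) 0.615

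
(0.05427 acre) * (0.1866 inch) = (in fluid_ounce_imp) 3.664e+04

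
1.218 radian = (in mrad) 1218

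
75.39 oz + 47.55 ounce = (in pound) 7.684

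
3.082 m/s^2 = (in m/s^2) 3.082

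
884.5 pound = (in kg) 401.2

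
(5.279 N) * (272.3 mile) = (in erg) 2.313e+13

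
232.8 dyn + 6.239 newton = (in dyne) 6.241e+05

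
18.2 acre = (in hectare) 7.365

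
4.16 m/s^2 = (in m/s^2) 4.16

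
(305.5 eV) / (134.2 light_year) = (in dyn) 3.855e-30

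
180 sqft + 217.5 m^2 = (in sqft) 2521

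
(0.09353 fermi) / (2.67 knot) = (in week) 1.126e-22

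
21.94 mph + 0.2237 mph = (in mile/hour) 22.16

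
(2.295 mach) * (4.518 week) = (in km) 2.135e+06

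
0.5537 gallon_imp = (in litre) 2.517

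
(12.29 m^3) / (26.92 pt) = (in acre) 0.3198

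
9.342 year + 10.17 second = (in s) 2.946e+08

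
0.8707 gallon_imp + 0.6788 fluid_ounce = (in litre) 3.978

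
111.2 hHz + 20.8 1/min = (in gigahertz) 1.112e-05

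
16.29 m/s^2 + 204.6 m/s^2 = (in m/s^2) 220.9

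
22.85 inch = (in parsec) 1.881e-17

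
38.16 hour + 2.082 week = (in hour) 387.9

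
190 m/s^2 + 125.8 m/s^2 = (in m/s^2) 315.8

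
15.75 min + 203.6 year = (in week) 1.062e+04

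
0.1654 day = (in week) 0.02363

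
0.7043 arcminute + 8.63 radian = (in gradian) 549.4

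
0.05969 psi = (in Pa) 411.5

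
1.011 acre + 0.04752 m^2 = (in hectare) 0.4091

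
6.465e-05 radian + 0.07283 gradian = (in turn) 0.0001924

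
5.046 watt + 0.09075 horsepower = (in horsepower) 0.09752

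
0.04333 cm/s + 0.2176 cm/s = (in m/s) 0.002609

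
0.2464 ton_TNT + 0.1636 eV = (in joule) 1.031e+09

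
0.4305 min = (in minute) 0.4305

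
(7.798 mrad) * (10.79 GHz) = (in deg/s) 4.821e+09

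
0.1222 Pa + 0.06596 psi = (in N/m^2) 454.9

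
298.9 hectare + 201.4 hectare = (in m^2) 5.003e+06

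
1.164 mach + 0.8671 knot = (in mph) 887.6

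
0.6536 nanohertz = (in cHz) 6.536e-08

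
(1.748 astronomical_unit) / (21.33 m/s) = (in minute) 2.043e+08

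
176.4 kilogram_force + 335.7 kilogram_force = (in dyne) 5.022e+08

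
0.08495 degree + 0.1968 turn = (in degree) 70.93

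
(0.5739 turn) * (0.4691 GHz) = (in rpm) 1.615e+10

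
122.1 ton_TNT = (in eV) 3.189e+30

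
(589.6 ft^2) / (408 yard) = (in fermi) 1.468e+14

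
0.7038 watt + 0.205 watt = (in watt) 0.9088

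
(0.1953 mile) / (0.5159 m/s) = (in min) 10.15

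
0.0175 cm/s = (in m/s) 0.000175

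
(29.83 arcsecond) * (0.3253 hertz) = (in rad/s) 4.704e-05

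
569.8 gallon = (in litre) 2157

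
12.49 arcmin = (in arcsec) 749.4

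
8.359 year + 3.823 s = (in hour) 7.322e+04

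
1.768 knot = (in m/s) 0.9095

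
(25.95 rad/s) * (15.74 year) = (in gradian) 8.2e+11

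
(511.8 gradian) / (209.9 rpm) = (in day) 4.233e-06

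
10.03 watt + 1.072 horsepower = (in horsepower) 1.085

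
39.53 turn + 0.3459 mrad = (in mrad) 2.484e+05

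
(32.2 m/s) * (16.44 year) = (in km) 1.669e+07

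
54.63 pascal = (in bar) 0.0005463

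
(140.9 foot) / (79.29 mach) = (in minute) 2.651e-05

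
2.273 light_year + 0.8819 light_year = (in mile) 1.855e+13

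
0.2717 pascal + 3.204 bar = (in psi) 46.47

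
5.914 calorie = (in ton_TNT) 5.914e-09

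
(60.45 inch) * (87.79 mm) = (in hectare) 1.348e-05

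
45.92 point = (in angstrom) 1.62e+08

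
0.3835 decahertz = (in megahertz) 3.835e-06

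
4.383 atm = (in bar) 4.441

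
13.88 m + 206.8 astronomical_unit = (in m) 3.094e+13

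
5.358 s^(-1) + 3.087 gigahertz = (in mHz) 3.087e+12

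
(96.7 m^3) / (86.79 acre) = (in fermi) 2.753e+11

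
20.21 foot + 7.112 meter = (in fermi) 1.327e+16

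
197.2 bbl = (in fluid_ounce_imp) 1.103e+06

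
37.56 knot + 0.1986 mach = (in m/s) 86.95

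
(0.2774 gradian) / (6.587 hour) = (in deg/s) 1.053e-05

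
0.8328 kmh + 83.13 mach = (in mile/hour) 6.332e+04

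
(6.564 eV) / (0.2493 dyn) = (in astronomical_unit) 2.82e-24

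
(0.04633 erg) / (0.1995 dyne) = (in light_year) 2.455e-19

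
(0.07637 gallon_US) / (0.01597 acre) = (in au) 2.99e-17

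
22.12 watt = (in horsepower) 0.02966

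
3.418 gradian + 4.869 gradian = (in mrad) 130.2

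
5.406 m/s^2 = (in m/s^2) 5.406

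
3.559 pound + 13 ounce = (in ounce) 69.94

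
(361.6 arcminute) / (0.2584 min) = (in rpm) 0.06479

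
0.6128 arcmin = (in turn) 2.837e-05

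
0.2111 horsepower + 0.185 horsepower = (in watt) 295.4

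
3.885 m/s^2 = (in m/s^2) 3.885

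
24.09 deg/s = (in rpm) 4.015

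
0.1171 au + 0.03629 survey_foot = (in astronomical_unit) 0.1171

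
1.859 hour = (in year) 0.0002122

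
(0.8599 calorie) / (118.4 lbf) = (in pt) 19.36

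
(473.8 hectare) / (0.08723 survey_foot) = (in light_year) 1.884e-08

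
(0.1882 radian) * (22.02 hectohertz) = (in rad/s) 414.4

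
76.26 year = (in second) 2.405e+09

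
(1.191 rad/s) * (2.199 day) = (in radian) 2.263e+05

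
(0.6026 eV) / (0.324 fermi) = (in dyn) 29.8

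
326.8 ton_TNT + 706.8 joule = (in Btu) 1.296e+09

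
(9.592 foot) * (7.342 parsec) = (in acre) 1.637e+14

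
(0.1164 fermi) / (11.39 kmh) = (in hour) 1.022e-20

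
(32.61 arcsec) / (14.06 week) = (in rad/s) 1.859e-11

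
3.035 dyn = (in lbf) 6.823e-06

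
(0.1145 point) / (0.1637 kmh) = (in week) 1.469e-09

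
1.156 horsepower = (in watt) 862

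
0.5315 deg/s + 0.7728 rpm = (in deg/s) 5.168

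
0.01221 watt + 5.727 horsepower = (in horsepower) 5.727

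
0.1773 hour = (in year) 2.024e-05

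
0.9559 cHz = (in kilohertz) 9.559e-06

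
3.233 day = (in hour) 77.59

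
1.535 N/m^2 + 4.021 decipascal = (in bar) 1.937e-05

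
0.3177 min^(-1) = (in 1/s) 0.005295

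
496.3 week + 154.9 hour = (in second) 3.007e+08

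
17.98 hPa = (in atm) 0.01774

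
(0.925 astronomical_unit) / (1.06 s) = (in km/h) 4.7e+11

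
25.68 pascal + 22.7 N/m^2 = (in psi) 0.007017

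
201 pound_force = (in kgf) 91.17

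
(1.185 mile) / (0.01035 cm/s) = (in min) 3.071e+05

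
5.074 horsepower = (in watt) 3784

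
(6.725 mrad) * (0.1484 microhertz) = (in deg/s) 5.718e-08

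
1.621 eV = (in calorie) 6.207e-20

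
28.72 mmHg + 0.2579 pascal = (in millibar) 38.29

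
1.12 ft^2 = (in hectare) 1.041e-05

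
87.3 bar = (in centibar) 8730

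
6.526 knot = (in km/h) 12.09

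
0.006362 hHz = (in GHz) 6.362e-10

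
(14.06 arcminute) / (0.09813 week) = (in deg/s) 3.948e-06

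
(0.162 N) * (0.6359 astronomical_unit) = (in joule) 1.541e+10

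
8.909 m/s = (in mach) 0.02616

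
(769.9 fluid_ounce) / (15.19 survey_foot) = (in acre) 1.215e-06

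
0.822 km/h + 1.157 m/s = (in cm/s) 138.5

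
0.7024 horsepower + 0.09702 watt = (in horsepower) 0.7025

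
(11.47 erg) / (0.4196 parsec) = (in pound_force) 1.992e-23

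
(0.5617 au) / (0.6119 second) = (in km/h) 4.944e+11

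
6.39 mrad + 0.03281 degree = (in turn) 0.001108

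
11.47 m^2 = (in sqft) 123.5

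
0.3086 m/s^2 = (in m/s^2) 0.3086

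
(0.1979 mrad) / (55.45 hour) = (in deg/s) 5.68e-08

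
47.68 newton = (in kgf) 4.862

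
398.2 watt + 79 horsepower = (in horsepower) 79.53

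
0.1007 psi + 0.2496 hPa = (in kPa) 0.7193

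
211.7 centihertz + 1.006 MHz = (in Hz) 1.006e+06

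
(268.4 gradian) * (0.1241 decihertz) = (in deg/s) 2.998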